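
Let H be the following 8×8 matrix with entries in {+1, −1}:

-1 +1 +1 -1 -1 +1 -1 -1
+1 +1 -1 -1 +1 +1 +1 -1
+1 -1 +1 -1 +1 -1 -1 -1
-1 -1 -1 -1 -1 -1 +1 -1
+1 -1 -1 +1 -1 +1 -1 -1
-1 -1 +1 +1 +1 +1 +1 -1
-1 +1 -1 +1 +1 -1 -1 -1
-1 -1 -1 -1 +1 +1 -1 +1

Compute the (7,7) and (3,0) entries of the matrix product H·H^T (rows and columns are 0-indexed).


Row 0 of H: [-1, 1, 1, -1, -1, 1, -1, -1].
Row 3 of H: [-1, -1, -1, -1, -1, -1, 1, -1].
Row 7 of H: [-1, -1, -1, -1, 1, 1, -1, 1].
(H·H^T)[7][7] = Σ_j H[7][j]·H[7][j] = (-1)² + (-1)² + (-1)² + (-1)² + (1)² + (1)² + (-1)² + (1)² = 1 + 1 + 1 + 1 + 1 + 1 + 1 + 1 = 8.
(H·H^T)[3][0] = Σ_j H[3][j]·H[0][j] = (-1)·(-1) + (-1)·(1) + (-1)·(1) + (-1)·(-1) + (-1)·(-1) + (-1)·(1) + (1)·(-1) + (-1)·(-1) = 1 + -1 + -1 + 1 + 1 + -1 + -1 + 1 = 0.
So rows 3 and 0 are orthogonal; the diagonal entry equals n = 8.

(7,7) entry = 8; (3,0) entry = 0.


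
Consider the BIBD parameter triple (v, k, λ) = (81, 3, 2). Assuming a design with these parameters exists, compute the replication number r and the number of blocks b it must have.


Any 2-(v, k, λ) BIBD satisfies two necessary conditions:
  (i)  Each point sits in r blocks, and counting incidences through any fixed point gives r(k − 1) = λ(v − 1), so r = λ(v − 1)/(k − 1).
  (ii) Total incidences bk = vr, so b = vr/k.
Step 1: r = λ(v − 1)/(k − 1) = 2·(81 − 1)/(3 − 1) = 2·80/2 = 160/2 = 80.
Step 2: b = vr/k = 81·80/3 = 6480/3 = 2160.
Check integrality: r = 80 ∈ Z ✓, b = 2160 ∈ Z ✓.
(These identities are necessary conditions: they determine r and b for any design with these parameters, but do not by themselves prove that one exists.)

r = 80, b = 2160.


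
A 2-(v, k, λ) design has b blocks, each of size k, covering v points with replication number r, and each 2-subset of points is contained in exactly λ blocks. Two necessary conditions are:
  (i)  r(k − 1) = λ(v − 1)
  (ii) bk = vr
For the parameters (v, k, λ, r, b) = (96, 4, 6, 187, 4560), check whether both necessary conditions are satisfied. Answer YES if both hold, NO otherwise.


Condition (i): r(k − 1) = 187·3 = 561; λ(v − 1) = 6·95 = 570. Match? NO.
Condition (ii): bk = 4560·4 = 18240; vr = 96·187 = 17952. Match? NO.
Both conditions hold? NO.

NO


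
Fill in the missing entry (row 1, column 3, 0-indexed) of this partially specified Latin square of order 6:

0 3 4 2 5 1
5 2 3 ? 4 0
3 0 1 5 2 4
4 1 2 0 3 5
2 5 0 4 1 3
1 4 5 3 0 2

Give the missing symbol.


Row 1 contains symbols [0, 2, 3, 4, 5] — missing [1].
Column 3 contains symbols [0, 2, 3, 4, 5] — missing [1].
The missing symbol must appear in both missing sets; intersection = [1].
Therefore the hidden value is 1.

Missing value = 1.


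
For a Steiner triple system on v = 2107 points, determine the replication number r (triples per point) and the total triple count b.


An STS(v) is a 2-(v, 3, 1) BIBD: block size k = 3, λ = 1.
Replication: r(k − 1) = λ(v − 1) ⇒ r·2 = 2107 − 1 = 2106 ⇒ r = 1053.
Block count: bk = vr ⇒ b·3 = 2107·1053 = 2218671 ⇒ b = 739557.
(Check via b = v(v − 1)/6 = 2107·2106/6 = 4437342/6 = 739557.)

r = 1053, b = 739557.


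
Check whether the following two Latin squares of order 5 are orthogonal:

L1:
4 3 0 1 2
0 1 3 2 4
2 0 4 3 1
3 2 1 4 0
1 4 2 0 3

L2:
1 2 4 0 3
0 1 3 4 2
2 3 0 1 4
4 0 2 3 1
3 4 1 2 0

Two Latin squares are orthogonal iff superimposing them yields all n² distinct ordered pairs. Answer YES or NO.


Form the n² = 25 superimposed pairs (L1[i][j], L2[i][j]), row by row (rows and columns indexed from 0):
row 0: (4,1) (3,2) (0,4) (1,0) (2,3)
row 1: (0,0) (1,1) (3,3) (2,4) (4,2)
row 2: (2,2) (0,3) (4,0) (3,1) (1,4)
row 3: (3,4) (2,0) (1,2) (4,3) (0,1)
row 4: (1,3) (4,4) (2,1) (0,2) (3,0)
Orthogonality requires all 25 pairs distinct.
Check by first coordinate: for each symbol s of L1, list the L2 entries in the n cells where L1 = s; they must all differ.
  L1 = 0: L2 entries (in reading order) 4, 0, 3, 1, 2 — all 5 distinct ✓
  L1 = 1: L2 entries (in reading order) 0, 1, 4, 2, 3 — all 5 distinct ✓
  L1 = 2: L2 entries (in reading order) 3, 4, 2, 0, 1 — all 5 distinct ✓
  L1 = 3: L2 entries (in reading order) 2, 3, 1, 4, 0 — all 5 distinct ✓
  L1 = 4: L2 entries (in reading order) 1, 2, 0, 3, 4 — all 5 distinct ✓
Every symbol of L1 meets every symbol of L2 exactly once, so all 25 pairs are distinct (25 of 25).
Conclusion: YES.

YES


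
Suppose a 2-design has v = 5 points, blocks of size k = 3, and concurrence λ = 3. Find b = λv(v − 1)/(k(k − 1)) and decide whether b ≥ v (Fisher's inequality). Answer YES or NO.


r = λ(v − 1)/(k − 1) = 3·4/2 = 6.
b = vr/k = 5·6/3 = 10.
Fisher's inequality: b ≥ v ⇔ 10 ≥ 5? YES.

YES


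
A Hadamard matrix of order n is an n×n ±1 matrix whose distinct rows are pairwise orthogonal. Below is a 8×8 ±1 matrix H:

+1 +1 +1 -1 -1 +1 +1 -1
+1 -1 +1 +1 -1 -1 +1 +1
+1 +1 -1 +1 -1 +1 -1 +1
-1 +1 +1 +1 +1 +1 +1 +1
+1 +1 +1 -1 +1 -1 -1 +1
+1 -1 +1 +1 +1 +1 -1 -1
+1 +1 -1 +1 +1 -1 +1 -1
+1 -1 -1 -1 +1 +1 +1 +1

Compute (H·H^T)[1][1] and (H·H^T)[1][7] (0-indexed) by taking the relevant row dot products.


Row 1 of H: [1, -1, 1, 1, -1, -1, 1, 1].
Row 7 of H: [1, -1, -1, -1, 1, 1, 1, 1].
(H·H^T)[1][1] = Σ_j H[1][j]·H[1][j] = (1)² + (-1)² + (1)² + (1)² + (-1)² + (-1)² + (1)² + (1)² = 1 + 1 + 1 + 1 + 1 + 1 + 1 + 1 = 8.
(H·H^T)[1][7] = Σ_j H[1][j]·H[7][j] = (1)·(1) + (-1)·(-1) + (1)·(-1) + (1)·(-1) + (-1)·(1) + (-1)·(1) + (1)·(1) + (1)·(1) = 1 + 1 + -1 + -1 + -1 + -1 + 1 + 1 = 0.
So rows 1 and 7 are orthogonal; the diagonal entry equals n = 8.

(1,1) entry = 8; (1,7) entry = 0.


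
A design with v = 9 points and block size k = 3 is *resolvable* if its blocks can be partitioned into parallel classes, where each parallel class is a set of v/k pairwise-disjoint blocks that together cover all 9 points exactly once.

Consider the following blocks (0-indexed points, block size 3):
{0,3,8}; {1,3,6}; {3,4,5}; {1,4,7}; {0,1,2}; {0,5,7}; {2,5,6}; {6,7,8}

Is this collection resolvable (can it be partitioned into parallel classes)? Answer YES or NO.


v = 9, block size k = 3, number of blocks = 8.
For resolvability, blocks must partition into parallel classes of size v/k = 3.
Total blocks must therefore be a multiple of 3: 8 = 3·2 + 2 ⇒ not divisible ✗.
Resolvable? NO.

NO


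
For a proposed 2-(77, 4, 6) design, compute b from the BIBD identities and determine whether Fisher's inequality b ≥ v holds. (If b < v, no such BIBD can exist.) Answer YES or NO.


r = λ(v − 1)/(k − 1) = 6·76/3 = 152.
b = vr/k = 77·152/4 = 2926.
Fisher's inequality: b ≥ v ⇔ 2926 ≥ 77? YES.

YES


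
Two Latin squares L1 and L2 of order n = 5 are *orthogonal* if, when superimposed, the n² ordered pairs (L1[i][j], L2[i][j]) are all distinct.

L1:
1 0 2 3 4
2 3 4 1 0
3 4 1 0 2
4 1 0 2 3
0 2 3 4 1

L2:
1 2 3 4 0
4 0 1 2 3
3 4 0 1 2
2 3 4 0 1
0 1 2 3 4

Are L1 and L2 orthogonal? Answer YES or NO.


Form the n² = 25 superimposed pairs (L1[i][j], L2[i][j]), row by row (rows and columns indexed from 0):
row 0: (1,1) (0,2) (2,3) (3,4) (4,0)
row 1: (2,4) (3,0) (4,1) (1,2) (0,3)
row 2: (3,3) (4,4) (1,0) (0,1) (2,2)
row 3: (4,2) (1,3) (0,4) (2,0) (3,1)
row 4: (0,0) (2,1) (3,2) (4,3) (1,4)
Orthogonality requires all 25 pairs distinct.
Check by first coordinate: for each symbol s of L1, list the L2 entries in the n cells where L1 = s; they must all differ.
  L1 = 0: L2 entries (in reading order) 2, 3, 1, 4, 0 — all 5 distinct ✓
  L1 = 1: L2 entries (in reading order) 1, 2, 0, 3, 4 — all 5 distinct ✓
  L1 = 2: L2 entries (in reading order) 3, 4, 2, 0, 1 — all 5 distinct ✓
  L1 = 3: L2 entries (in reading order) 4, 0, 3, 1, 2 — all 5 distinct ✓
  L1 = 4: L2 entries (in reading order) 0, 1, 4, 2, 3 — all 5 distinct ✓
Every symbol of L1 meets every symbol of L2 exactly once, so all 25 pairs are distinct (25 of 25).
Conclusion: YES.

YES


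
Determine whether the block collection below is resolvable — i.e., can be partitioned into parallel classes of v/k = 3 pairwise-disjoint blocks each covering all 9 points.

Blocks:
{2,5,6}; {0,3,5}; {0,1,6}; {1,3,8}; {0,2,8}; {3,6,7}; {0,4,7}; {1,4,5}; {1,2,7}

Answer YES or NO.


v = 9, block size k = 3, number of blocks = 9.
For resolvability, blocks must partition into parallel classes of size v/k = 3.
Total blocks must therefore be a multiple of 3: 9 = 3·3 + 0 ⇒ divisible ✓.
Consider block {0,3,5}. The only other block(s) in the collection disjoint from it are {1,2,7} — just 1 block(s). Any parallel class containing {0,3,5} would need 2 other blocks each disjoint from it, so no parallel class of size 3 can contain {0,3,5}.
Since every block must belong to some parallel class in a resolution, the collection cannot be partitioned into parallel classes.
Resolvable? NO.

NO


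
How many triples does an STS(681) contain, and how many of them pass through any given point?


An STS(v) is a 2-(v, 3, 1) BIBD: block size k = 3, λ = 1.
Replication: r(k − 1) = λ(v − 1) ⇒ r·2 = 681 − 1 = 680 ⇒ r = 340.
Block count: bk = vr ⇒ b·3 = 681·340 = 231540 ⇒ b = 77180.

r = 340, b = 77180.


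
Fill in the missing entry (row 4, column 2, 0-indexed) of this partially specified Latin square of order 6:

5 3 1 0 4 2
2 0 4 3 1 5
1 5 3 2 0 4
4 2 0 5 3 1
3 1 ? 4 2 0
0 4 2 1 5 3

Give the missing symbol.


Row 4 contains symbols [0, 1, 2, 3, 4] — missing [5].
Column 2 contains symbols [0, 1, 2, 3, 4] — missing [5].
The missing symbol must appear in both missing sets; intersection = [5].
Therefore the hidden value is 5.

Missing value = 5.


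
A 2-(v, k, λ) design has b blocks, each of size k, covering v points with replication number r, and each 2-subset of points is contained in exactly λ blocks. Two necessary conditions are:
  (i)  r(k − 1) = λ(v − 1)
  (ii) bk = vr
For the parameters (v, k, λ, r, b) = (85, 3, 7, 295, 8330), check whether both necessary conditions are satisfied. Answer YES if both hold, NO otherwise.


Condition (i): r(k − 1) = 295·2 = 590; λ(v − 1) = 7·84 = 588. Match? NO.
Condition (ii): bk = 8330·3 = 24990; vr = 85·295 = 25075. Match? NO.
Both conditions hold? NO.

NO


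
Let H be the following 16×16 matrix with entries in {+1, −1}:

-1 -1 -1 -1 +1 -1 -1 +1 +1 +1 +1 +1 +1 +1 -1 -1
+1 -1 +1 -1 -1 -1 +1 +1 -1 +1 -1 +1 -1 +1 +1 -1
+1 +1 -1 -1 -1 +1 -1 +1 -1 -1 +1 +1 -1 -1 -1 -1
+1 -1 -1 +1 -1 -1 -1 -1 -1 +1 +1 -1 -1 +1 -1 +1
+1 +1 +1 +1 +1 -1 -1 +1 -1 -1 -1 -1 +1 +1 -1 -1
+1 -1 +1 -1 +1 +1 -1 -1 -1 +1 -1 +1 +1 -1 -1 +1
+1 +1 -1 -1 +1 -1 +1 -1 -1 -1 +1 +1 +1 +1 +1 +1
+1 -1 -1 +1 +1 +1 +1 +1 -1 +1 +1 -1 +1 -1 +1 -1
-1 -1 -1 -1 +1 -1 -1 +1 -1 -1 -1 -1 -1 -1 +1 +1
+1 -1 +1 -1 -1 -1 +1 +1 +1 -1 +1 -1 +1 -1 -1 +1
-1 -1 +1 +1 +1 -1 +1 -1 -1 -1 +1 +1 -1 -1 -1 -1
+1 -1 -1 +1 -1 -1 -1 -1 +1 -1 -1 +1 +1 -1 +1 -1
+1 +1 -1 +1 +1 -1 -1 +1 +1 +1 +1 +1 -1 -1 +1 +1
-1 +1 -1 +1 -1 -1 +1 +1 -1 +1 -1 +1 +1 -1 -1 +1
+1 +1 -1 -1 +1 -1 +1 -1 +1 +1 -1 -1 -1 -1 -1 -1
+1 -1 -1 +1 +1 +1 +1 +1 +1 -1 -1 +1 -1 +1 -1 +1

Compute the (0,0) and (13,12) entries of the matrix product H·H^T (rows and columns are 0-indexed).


Row 0 of H: [-1, -1, -1, -1, 1, -1, -1, 1, 1, 1, 1, 1, 1, 1, -1, -1].
Row 12 of H: [1, 1, -1, 1, 1, -1, -1, 1, 1, 1, 1, 1, -1, -1, 1, 1].
Row 13 of H: [-1, 1, -1, 1, -1, -1, 1, 1, -1, 1, -1, 1, 1, -1, -1, 1].
(H·H^T)[0][0] = Σ_j H[0][j]·H[0][j] = (-1)² + (-1)² + (-1)² + (-1)² + (1)² + (-1)² + (-1)² + (1)² + (1)² + (1)² + (1)² + (1)² + (1)² + (1)² + (-1)² + (-1)² = 1 + 1 + 1 + 1 + 1 + 1 + 1 + 1 + 1 + 1 + 1 + 1 + 1 + 1 + 1 + 1 = 16.
(H·H^T)[13][12] = Σ_j H[13][j]·H[12][j] = (-1)·(1) + (1)·(1) + (-1)·(-1) + (1)·(1) + (-1)·(1) + (-1)·(-1) + (1)·(-1) + (1)·(1) + (-1)·(1) + (1)·(1) + (-1)·(1) + (1)·(1) + (1)·(-1) + (-1)·(-1) + (-1)·(1) + (1)·(1) = -1 + 1 + 1 + 1 + -1 + 1 + -1 + 1 + -1 + 1 + -1 + 1 + -1 + 1 + -1 + 1 = 2.
Rows 13 and 12 are not orthogonal (dot product = 2 ≠ 0), so H is not a Hadamard matrix.

(0,0) entry = 16; (13,12) entry = 2.


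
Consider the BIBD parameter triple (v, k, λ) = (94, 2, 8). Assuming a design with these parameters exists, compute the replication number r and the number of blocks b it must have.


Any 2-(v, k, λ) BIBD satisfies two necessary conditions:
  (i)  Each point sits in r blocks, and counting incidences through any fixed point gives r(k − 1) = λ(v − 1), so r = λ(v − 1)/(k − 1).
  (ii) Total incidences bk = vr, so b = vr/k.
Step 1: r = λ(v − 1)/(k − 1) = 8·(94 − 1)/(2 − 1) = 8·93/1 = 744/1 = 744.
Step 2: b = vr/k = 94·744/2 = 69936/2 = 34968.
Check integrality: r = 744 ∈ Z ✓, b = 34968 ∈ Z ✓.
(These identities are necessary conditions: they determine r and b for any design with these parameters, but do not by themselves prove that one exists.)

r = 744, b = 34968.


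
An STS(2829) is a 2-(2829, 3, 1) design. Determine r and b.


An STS(v) is a 2-(v, 3, 1) BIBD: block size k = 3, λ = 1.
Replication: r(k − 1) = λ(v − 1) ⇒ r·2 = 2829 − 1 = 2828 ⇒ r = 1414.
Block count: bk = vr ⇒ b·3 = 2829·1414 = 4000206 ⇒ b = 1333402.
(Check via b = v(v − 1)/6 = 2829·2828/6 = 8000412/6 = 1333402.)

r = 1414, b = 1333402.


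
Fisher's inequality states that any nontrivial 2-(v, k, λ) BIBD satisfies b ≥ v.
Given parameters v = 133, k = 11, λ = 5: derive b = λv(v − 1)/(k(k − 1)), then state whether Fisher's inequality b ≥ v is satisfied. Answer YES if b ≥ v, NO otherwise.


b = λv(v − 1)/(k(k − 1)) = 5·133·132/(11·10) = 87780/110 = 798.
Compare with v = 133: b ≥ v, so Fisher's inequality holds.

YES


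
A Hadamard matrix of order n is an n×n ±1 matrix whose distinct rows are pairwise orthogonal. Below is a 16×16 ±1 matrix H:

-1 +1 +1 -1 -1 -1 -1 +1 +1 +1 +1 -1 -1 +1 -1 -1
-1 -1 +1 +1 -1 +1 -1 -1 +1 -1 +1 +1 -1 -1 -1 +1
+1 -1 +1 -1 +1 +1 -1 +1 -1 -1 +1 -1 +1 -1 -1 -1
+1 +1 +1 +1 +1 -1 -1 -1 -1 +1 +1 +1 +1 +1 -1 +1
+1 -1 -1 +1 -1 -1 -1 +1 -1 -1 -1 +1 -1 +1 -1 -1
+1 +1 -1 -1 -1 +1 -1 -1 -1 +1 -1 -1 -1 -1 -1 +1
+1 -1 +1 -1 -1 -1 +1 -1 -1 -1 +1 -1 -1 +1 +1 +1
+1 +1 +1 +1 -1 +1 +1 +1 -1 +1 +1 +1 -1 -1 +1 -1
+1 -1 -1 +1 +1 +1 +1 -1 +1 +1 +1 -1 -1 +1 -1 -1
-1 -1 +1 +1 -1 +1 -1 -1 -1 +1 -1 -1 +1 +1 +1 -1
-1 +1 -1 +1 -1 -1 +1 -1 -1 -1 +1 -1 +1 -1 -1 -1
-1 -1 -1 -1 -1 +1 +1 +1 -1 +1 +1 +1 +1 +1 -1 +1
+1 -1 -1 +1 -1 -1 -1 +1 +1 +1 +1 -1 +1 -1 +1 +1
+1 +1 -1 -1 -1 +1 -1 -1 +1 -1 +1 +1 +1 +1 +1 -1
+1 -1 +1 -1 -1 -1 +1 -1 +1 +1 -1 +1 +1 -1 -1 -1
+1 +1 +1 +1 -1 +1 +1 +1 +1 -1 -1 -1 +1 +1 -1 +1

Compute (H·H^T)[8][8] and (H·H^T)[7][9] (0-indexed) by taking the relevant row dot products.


Row 7 of H: [1, 1, 1, 1, -1, 1, 1, 1, -1, 1, 1, 1, -1, -1, 1, -1].
Row 8 of H: [1, -1, -1, 1, 1, 1, 1, -1, 1, 1, 1, -1, -1, 1, -1, -1].
Row 9 of H: [-1, -1, 1, 1, -1, 1, -1, -1, -1, 1, -1, -1, 1, 1, 1, -1].
(H·H^T)[8][8] = Σ_j H[8][j]·H[8][j] = (1)² + (-1)² + (-1)² + (1)² + (1)² + (1)² + (1)² + (-1)² + (1)² + (1)² + (1)² + (-1)² + (-1)² + (1)² + (-1)² + (-1)² = 1 + 1 + 1 + 1 + 1 + 1 + 1 + 1 + 1 + 1 + 1 + 1 + 1 + 1 + 1 + 1 = 16.
(H·H^T)[7][9] = Σ_j H[7][j]·H[9][j] = (1)·(-1) + (1)·(-1) + (1)·(1) + (1)·(1) + (-1)·(-1) + (1)·(1) + (1)·(-1) + (1)·(-1) + (-1)·(-1) + (1)·(1) + (1)·(-1) + (1)·(-1) + (-1)·(1) + (-1)·(1) + (1)·(1) + (-1)·(-1) = -1 + -1 + 1 + 1 + 1 + 1 + -1 + -1 + 1 + 1 + -1 + -1 + -1 + -1 + 1 + 1 = 0.
So rows 7 and 9 are orthogonal; the diagonal entry equals n = 16.

(8,8) entry = 16; (7,9) entry = 0.


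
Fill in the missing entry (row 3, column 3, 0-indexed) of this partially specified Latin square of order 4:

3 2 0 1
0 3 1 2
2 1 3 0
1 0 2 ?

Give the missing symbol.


Row 3 contains symbols [0, 1, 2] — missing [3].
Column 3 contains symbols [0, 1, 2] — missing [3].
The missing symbol must appear in both missing sets; intersection = [3].
Therefore the hidden value is 3.

Missing value = 3.


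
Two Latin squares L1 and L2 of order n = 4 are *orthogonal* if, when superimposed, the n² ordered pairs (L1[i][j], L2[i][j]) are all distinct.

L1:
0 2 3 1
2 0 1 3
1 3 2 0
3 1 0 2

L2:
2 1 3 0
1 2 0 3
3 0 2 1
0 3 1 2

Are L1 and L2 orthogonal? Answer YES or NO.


Form the n² = 16 superimposed pairs (L1[i][j], L2[i][j]), row by row (rows and columns indexed from 0):
row 0: (0,2) (2,1) (3,3) (1,0)
row 1: (2,1) (0,2) (1,0) (3,3)
row 2: (1,3) (3,0) (2,2) (0,1)
row 3: (3,0) (1,3) (0,1) (2,2)
Orthogonality requires all 16 pairs distinct.
But the pair (2,1) repeats: cell (0,1) has L1 = 2, L2 = 1, and cell (1,0) has L1 = 2, L2 = 1.
A repeated pair means some other pair never occurs (only 8 distinct pairs out of 16), so the squares are not orthogonal.
Conclusion: NO.

NO


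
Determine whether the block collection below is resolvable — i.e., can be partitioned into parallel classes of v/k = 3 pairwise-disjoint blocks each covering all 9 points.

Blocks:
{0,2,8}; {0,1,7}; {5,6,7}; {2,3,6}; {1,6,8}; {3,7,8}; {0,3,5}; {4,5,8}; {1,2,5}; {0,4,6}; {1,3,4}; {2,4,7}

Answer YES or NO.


v = 9, block size k = 3, number of blocks = 12.
For resolvability, blocks must partition into parallel classes of size v/k = 3.
Total blocks must therefore be a multiple of 3: 12 = 3·4 + 0 ⇒ divisible ✓.
Greedy packing gives 4 candidate class(es). Each should be a full parallel class (size 3, covers all 9 points).
  Class 1 (3 blocks): {0,2,8}; {5,6,7}; {1,3,4}. Points covered: [0, 1, 2, 3, 4, 5, 6, 7, 8].
  Class 2 (3 blocks): {0,1,7}; {2,3,6}; {4,5,8}. Points covered: [0, 1, 2, 3, 4, 5, 6, 7, 8].
  Class 3 (3 blocks): {1,6,8}; {0,3,5}; {2,4,7}. Points covered: [0, 1, 2, 3, 4, 5, 6, 7, 8].
  Class 4 (3 blocks): {3,7,8}; {1,2,5}; {0,4,6}. Points covered: [0, 1, 2, 3, 4, 5, 6, 7, 8].
All classes full (size 3)? YES. All classes cover every point? YES.
Resolvable? YES.

YES


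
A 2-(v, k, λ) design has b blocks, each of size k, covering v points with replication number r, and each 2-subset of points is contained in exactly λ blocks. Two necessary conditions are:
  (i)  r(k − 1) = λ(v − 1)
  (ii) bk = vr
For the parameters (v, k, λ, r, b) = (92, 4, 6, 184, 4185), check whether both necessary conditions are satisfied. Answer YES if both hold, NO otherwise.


Condition (i): r(k − 1) = 184·3 = 552; λ(v − 1) = 6·91 = 546. Match? NO.
Condition (ii): bk = 4185·4 = 16740; vr = 92·184 = 16928. Match? NO.
Both conditions hold? NO.

NO


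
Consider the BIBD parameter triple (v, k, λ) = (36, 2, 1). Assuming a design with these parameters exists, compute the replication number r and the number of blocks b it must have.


Any 2-(v, k, λ) BIBD satisfies two necessary conditions:
  (i)  Each point sits in r blocks, and counting incidences through any fixed point gives r(k − 1) = λ(v − 1), so r = λ(v − 1)/(k − 1).
  (ii) Total incidences bk = vr, so b = vr/k.
Step 1: r = λ(v − 1)/(k − 1) = 1·(36 − 1)/(2 − 1) = 1·35/1 = 35/1 = 35.
Step 2: b = vr/k = 36·35/2 = 1260/2 = 630.
Check integrality: r = 35 ∈ Z ✓, b = 630 ∈ Z ✓.
(These identities are necessary conditions: they determine r and b for any design with these parameters, but do not by themselves prove that one exists.)

r = 35, b = 630.


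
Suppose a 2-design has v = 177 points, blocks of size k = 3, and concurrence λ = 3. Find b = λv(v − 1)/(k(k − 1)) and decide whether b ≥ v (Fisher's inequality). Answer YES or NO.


b = λv(v − 1)/(k(k − 1)) = 3·177·176/(3·2) = 93456/6 = 15576.
Compare with v = 177: b ≥ v, so Fisher's inequality holds.

YES


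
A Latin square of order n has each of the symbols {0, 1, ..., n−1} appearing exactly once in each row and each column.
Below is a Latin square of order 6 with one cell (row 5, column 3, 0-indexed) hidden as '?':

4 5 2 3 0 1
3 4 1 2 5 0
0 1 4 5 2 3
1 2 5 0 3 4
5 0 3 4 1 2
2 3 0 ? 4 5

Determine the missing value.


Row 5 contains symbols [0, 2, 3, 4, 5] — missing [1].
Column 3 contains symbols [0, 2, 3, 4, 5] — missing [1].
The missing symbol must appear in both missing sets; intersection = [1].
Therefore the hidden value is 1.

Missing value = 1.


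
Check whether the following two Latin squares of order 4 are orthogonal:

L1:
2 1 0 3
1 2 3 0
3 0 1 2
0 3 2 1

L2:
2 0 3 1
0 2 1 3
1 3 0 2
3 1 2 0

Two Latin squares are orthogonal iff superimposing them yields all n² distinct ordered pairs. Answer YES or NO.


Form the n² = 16 superimposed pairs (L1[i][j], L2[i][j]), row by row (rows and columns indexed from 0):
row 0: (2,2) (1,0) (0,3) (3,1)
row 1: (1,0) (2,2) (3,1) (0,3)
row 2: (3,1) (0,3) (1,0) (2,2)
row 3: (0,3) (3,1) (2,2) (1,0)
Orthogonality requires all 16 pairs distinct.
But the pair (1,0) repeats: cell (0,1) has L1 = 1, L2 = 0, and cell (1,0) has L1 = 1, L2 = 0.
A repeated pair means some other pair never occurs (only 4 distinct pairs out of 16), so the squares are not orthogonal.
Conclusion: NO.

NO


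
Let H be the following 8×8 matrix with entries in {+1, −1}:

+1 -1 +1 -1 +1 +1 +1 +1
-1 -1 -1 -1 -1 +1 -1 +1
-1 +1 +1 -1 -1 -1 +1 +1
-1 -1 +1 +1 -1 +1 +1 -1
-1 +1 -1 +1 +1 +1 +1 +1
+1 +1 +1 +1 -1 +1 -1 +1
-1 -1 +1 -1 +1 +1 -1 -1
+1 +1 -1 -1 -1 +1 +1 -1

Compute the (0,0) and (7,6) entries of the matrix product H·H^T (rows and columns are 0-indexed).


Row 0 of H: [1, -1, 1, -1, 1, 1, 1, 1].
Row 6 of H: [-1, -1, 1, -1, 1, 1, -1, -1].
Row 7 of H: [1, 1, -1, -1, -1, 1, 1, -1].
(H·H^T)[0][0] = Σ_j H[0][j]·H[0][j] = (1)² + (-1)² + (1)² + (-1)² + (1)² + (1)² + (1)² + (1)² = 1 + 1 + 1 + 1 + 1 + 1 + 1 + 1 = 8.
(H·H^T)[7][6] = Σ_j H[7][j]·H[6][j] = (1)·(-1) + (1)·(-1) + (-1)·(1) + (-1)·(-1) + (-1)·(1) + (1)·(1) + (1)·(-1) + (-1)·(-1) = -1 + -1 + -1 + 1 + -1 + 1 + -1 + 1 = -2.
Rows 7 and 6 are not orthogonal (dot product = -2 ≠ 0), so H is not a Hadamard matrix.

(0,0) entry = 8; (7,6) entry = -2.


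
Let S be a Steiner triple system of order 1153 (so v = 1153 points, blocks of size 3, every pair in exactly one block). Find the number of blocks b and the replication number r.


An STS(v) is a 2-(v, 3, 1) BIBD: block size k = 3, λ = 1.
Replication: r(k − 1) = λ(v − 1) ⇒ r·2 = 1153 − 1 = 1152 ⇒ r = 576.
Block count: bk = vr ⇒ b·3 = 1153·576 = 664128 ⇒ b = 221376.

r = 576, b = 221376.


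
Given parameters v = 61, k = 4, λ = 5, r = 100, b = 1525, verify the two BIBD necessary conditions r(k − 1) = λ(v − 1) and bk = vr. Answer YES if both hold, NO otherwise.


Condition (i): r(k − 1) = 100·3 = 300; λ(v − 1) = 5·60 = 300. Match? YES.
Condition (ii): bk = 1525·4 = 6100; vr = 61·100 = 6100. Match? YES.
Both conditions hold? YES.

YES


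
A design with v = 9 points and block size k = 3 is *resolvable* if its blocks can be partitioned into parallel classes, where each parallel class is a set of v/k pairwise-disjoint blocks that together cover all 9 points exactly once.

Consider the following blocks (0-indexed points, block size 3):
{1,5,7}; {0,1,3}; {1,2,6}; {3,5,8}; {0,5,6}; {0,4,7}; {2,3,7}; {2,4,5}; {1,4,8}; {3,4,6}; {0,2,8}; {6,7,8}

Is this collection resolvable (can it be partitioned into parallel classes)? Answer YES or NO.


v = 9, block size k = 3, number of blocks = 12.
For resolvability, blocks must partition into parallel classes of size v/k = 3.
Total blocks must therefore be a multiple of 3: 12 = 3·4 + 0 ⇒ divisible ✓.
Greedy packing gives 4 candidate class(es). Each should be a full parallel class (size 3, covers all 9 points).
  Class 1 (3 blocks): {1,5,7}; {3,4,6}; {0,2,8}. Points covered: [0, 1, 2, 3, 4, 5, 6, 7, 8].
  Class 2 (3 blocks): {0,1,3}; {2,4,5}; {6,7,8}. Points covered: [0, 1, 2, 3, 4, 5, 6, 7, 8].
  Class 3 (3 blocks): {1,2,6}; {3,5,8}; {0,4,7}. Points covered: [0, 1, 2, 3, 4, 5, 6, 7, 8].
  Class 4 (3 blocks): {0,5,6}; {2,3,7}; {1,4,8}. Points covered: [0, 1, 2, 3, 4, 5, 6, 7, 8].
All classes full (size 3)? YES. All classes cover every point? YES.
Resolvable? YES.

YES


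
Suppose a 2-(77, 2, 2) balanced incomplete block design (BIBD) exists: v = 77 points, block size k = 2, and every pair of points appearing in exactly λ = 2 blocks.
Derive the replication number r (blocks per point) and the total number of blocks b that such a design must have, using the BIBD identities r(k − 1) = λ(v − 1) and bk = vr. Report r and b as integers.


Any 2-(v, k, λ) BIBD satisfies two necessary conditions:
  (i)  Each point sits in r blocks, and counting incidences through any fixed point gives r(k − 1) = λ(v − 1), so r = λ(v − 1)/(k − 1).
  (ii) Total incidences bk = vr, so b = vr/k.
Step 1: r = λ(v − 1)/(k − 1) = 2·(77 − 1)/(2 − 1) = 2·76/1 = 152/1 = 152.
Step 2: b = vr/k = 77·152/2 = 11704/2 = 5852.
Check integrality: r = 152 ∈ Z ✓, b = 5852 ∈ Z ✓.
(These identities are necessary conditions: they determine r and b for any design with these parameters, but do not by themselves prove that one exists.)

r = 152, b = 5852.


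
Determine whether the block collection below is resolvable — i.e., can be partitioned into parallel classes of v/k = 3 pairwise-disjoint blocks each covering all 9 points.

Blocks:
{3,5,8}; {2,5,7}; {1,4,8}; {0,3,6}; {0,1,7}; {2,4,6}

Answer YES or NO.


v = 9, block size k = 3, number of blocks = 6.
For resolvability, blocks must partition into parallel classes of size v/k = 3.
Total blocks must therefore be a multiple of 3: 6 = 3·2 + 0 ⇒ divisible ✓.
Greedy packing gives 2 candidate class(es). Each should be a full parallel class (size 3, covers all 9 points).
  Class 1 (3 blocks): {3,5,8}; {0,1,7}; {2,4,6}. Points covered: [0, 1, 2, 3, 4, 5, 6, 7, 8].
  Class 2 (3 blocks): {2,5,7}; {1,4,8}; {0,3,6}. Points covered: [0, 1, 2, 3, 4, 5, 6, 7, 8].
All classes full (size 3)? YES. All classes cover every point? YES.
Resolvable? YES.

YES


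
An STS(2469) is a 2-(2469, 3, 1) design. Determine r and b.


An STS(v) is a 2-(v, 3, 1) BIBD: block size k = 3, λ = 1.
Replication: r(k − 1) = λ(v − 1) ⇒ r·2 = 2469 − 1 = 2468 ⇒ r = 1234.
Block count: bk = vr ⇒ b·3 = 2469·1234 = 3046746 ⇒ b = 1015582.
(Check via b = v(v − 1)/6 = 2469·2468/6 = 6093492/6 = 1015582.)

r = 1234, b = 1015582.


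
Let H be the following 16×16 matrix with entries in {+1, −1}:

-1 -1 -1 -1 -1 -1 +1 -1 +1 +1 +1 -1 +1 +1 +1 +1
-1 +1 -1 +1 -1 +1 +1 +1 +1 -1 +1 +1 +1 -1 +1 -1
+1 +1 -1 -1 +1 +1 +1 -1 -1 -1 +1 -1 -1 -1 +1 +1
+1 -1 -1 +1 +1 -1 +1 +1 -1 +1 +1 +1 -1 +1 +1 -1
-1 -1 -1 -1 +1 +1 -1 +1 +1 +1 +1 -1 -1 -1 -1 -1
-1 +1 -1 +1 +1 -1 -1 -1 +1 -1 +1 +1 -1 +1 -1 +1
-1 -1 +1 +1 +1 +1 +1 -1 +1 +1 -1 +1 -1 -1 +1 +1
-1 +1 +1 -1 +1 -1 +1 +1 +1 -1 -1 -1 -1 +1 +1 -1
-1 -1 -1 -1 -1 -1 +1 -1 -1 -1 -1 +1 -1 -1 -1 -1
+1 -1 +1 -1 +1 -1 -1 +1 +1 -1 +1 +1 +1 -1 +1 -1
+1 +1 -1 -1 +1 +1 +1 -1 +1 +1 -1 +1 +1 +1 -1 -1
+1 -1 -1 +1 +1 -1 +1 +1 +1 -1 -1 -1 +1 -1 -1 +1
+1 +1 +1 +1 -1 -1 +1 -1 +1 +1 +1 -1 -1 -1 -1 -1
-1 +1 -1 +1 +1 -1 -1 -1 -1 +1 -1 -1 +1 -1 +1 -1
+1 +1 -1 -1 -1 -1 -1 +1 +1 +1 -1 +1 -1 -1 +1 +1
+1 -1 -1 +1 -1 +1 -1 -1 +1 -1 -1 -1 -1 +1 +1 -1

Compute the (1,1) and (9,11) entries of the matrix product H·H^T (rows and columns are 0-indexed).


Row 1 of H: [-1, 1, -1, 1, -1, 1, 1, 1, 1, -1, 1, 1, 1, -1, 1, -1].
Row 9 of H: [1, -1, 1, -1, 1, -1, -1, 1, 1, -1, 1, 1, 1, -1, 1, -1].
Row 11 of H: [1, -1, -1, 1, 1, -1, 1, 1, 1, -1, -1, -1, 1, -1, -1, 1].
(H·H^T)[1][1] = Σ_j H[1][j]·H[1][j] = (-1)² + (1)² + (-1)² + (1)² + (-1)² + (1)² + (1)² + (1)² + (1)² + (-1)² + (1)² + (1)² + (1)² + (-1)² + (1)² + (-1)² = 1 + 1 + 1 + 1 + 1 + 1 + 1 + 1 + 1 + 1 + 1 + 1 + 1 + 1 + 1 + 1 = 16.
(H·H^T)[9][11] = Σ_j H[9][j]·H[11][j] = (1)·(1) + (-1)·(-1) + (1)·(-1) + (-1)·(1) + (1)·(1) + (-1)·(-1) + (-1)·(1) + (1)·(1) + (1)·(1) + (-1)·(-1) + (1)·(-1) + (1)·(-1) + (1)·(1) + (-1)·(-1) + (1)·(-1) + (-1)·(1) = 1 + 1 + -1 + -1 + 1 + 1 + -1 + 1 + 1 + 1 + -1 + -1 + 1 + 1 + -1 + -1 = 2.
Rows 9 and 11 are not orthogonal (dot product = 2 ≠ 0), so H is not a Hadamard matrix.

(1,1) entry = 16; (9,11) entry = 2.


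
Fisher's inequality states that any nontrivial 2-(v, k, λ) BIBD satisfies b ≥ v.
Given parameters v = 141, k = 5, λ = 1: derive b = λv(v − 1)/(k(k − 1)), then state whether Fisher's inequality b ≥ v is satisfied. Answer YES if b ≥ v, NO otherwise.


b = λv(v − 1)/(k(k − 1)) = 1·141·140/(5·4) = 19740/20 = 987.
Compare with v = 141: b ≥ v, so Fisher's inequality holds.

YES


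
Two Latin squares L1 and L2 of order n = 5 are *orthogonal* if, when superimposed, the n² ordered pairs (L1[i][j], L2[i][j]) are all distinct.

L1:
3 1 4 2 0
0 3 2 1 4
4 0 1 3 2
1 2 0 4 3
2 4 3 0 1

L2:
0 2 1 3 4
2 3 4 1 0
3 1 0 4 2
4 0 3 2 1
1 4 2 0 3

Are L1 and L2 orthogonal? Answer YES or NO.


Form the n² = 25 superimposed pairs (L1[i][j], L2[i][j]), row by row (rows and columns indexed from 0):
row 0: (3,0) (1,2) (4,1) (2,3) (0,4)
row 1: (0,2) (3,3) (2,4) (1,1) (4,0)
row 2: (4,3) (0,1) (1,0) (3,4) (2,2)
row 3: (1,4) (2,0) (0,3) (4,2) (3,1)
row 4: (2,1) (4,4) (3,2) (0,0) (1,3)
Orthogonality requires all 25 pairs distinct.
Check by first coordinate: for each symbol s of L1, list the L2 entries in the n cells where L1 = s; they must all differ.
  L1 = 0: L2 entries (in reading order) 4, 2, 1, 3, 0 — all 5 distinct ✓
  L1 = 1: L2 entries (in reading order) 2, 1, 0, 4, 3 — all 5 distinct ✓
  L1 = 2: L2 entries (in reading order) 3, 4, 2, 0, 1 — all 5 distinct ✓
  L1 = 3: L2 entries (in reading order) 0, 3, 4, 1, 2 — all 5 distinct ✓
  L1 = 4: L2 entries (in reading order) 1, 0, 3, 2, 4 — all 5 distinct ✓
Every symbol of L1 meets every symbol of L2 exactly once, so all 25 pairs are distinct (25 of 25).
Conclusion: YES.

YES


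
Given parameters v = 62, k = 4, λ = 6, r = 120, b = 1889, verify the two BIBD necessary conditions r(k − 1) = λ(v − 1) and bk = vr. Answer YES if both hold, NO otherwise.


Condition (i): r(k − 1) = 120·3 = 360; λ(v − 1) = 6·61 = 366. Match? NO.
Condition (ii): bk = 1889·4 = 7556; vr = 62·120 = 7440. Match? NO.
Both conditions hold? NO.

NO


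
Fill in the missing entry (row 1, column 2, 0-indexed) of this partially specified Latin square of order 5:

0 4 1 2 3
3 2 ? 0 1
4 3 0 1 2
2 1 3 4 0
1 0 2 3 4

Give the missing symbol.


Row 1 contains symbols [0, 1, 2, 3] — missing [4].
Column 2 contains symbols [0, 1, 2, 3] — missing [4].
The missing symbol must appear in both missing sets; intersection = [4].
Therefore the hidden value is 4.

Missing value = 4.


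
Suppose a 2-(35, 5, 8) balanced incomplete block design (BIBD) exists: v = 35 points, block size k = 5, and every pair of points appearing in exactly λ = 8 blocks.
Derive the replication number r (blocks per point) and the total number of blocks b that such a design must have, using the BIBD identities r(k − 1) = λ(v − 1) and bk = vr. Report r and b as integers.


Any 2-(v, k, λ) BIBD satisfies two necessary conditions:
  (i)  Each point sits in r blocks, and counting incidences through any fixed point gives r(k − 1) = λ(v − 1), so r = λ(v − 1)/(k − 1).
  (ii) Total incidences bk = vr, so b = vr/k.
Step 1: r = λ(v − 1)/(k − 1) = 8·(35 − 1)/(5 − 1) = 8·34/4 = 272/4 = 68.
Step 2: b = vr/k = 35·68/5 = 2380/5 = 476.
Check integrality: r = 68 ∈ Z ✓, b = 476 ∈ Z ✓.
(These identities are necessary conditions: they determine r and b for any design with these parameters, but do not by themselves prove that one exists.)

r = 68, b = 476.


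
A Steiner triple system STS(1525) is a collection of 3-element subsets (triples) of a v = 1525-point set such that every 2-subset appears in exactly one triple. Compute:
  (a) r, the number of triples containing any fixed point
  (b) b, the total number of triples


An STS(v) is a 2-(v, 3, 1) BIBD: block size k = 3, λ = 1.
Replication: r(k − 1) = λ(v − 1) ⇒ r·2 = 1525 − 1 = 1524 ⇒ r = 762.
Block count: b = v(v − 1)/6 = 1525·1524/6 = 2324100/6 = 387350.

r = 762, b = 387350.


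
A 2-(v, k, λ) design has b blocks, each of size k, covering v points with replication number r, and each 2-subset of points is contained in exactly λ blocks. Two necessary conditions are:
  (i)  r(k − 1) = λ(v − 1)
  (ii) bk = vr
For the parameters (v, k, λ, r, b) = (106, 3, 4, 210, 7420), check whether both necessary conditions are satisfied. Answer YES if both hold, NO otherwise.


Condition (i): r(k − 1) = 210·2 = 420; λ(v − 1) = 4·105 = 420. Match? YES.
Condition (ii): bk = 7420·3 = 22260; vr = 106·210 = 22260. Match? YES.
Both conditions hold? YES.

YES


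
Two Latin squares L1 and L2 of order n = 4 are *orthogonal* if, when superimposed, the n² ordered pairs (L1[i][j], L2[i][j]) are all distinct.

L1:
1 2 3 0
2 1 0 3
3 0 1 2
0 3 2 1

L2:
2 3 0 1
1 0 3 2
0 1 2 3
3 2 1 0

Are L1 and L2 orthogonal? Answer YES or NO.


Form the n² = 16 superimposed pairs (L1[i][j], L2[i][j]), row by row (rows and columns indexed from 0):
row 0: (1,2) (2,3) (3,0) (0,1)
row 1: (2,1) (1,0) (0,3) (3,2)
row 2: (3,0) (0,1) (1,2) (2,3)
row 3: (0,3) (3,2) (2,1) (1,0)
Orthogonality requires all 16 pairs distinct.
But the pair (3,0) repeats: cell (0,2) has L1 = 3, L2 = 0, and cell (2,0) has L1 = 3, L2 = 0.
A repeated pair means some other pair never occurs (only 8 distinct pairs out of 16), so the squares are not orthogonal.
Conclusion: NO.

NO


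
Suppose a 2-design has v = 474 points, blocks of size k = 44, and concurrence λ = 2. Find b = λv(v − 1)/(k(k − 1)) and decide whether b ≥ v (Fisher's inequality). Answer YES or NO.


r = λ(v − 1)/(k − 1) = 2·473/43 = 22.
b = vr/k = 474·22/44 = 237.
Fisher's inequality: b ≥ v ⇔ 237 ≥ 474? NO.

NO


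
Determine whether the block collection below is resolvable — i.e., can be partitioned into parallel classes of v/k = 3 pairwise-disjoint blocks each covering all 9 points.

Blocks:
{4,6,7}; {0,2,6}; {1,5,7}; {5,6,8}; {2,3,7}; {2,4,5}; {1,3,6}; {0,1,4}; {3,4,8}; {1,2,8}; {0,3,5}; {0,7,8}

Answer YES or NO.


v = 9, block size k = 3, number of blocks = 12.
For resolvability, blocks must partition into parallel classes of size v/k = 3.
Total blocks must therefore be a multiple of 3: 12 = 3·4 + 0 ⇒ divisible ✓.
Greedy packing gives 4 candidate class(es). Each should be a full parallel class (size 3, covers all 9 points).
  Class 1 (3 blocks): {4,6,7}; {1,2,8}; {0,3,5}. Points covered: [0, 1, 2, 3, 4, 5, 6, 7, 8].
  Class 2 (3 blocks): {0,2,6}; {1,5,7}; {3,4,8}. Points covered: [0, 1, 2, 3, 4, 5, 6, 7, 8].
  Class 3 (3 blocks): {5,6,8}; {2,3,7}; {0,1,4}. Points covered: [0, 1, 2, 3, 4, 5, 6, 7, 8].
  Class 4 (3 blocks): {2,4,5}; {1,3,6}; {0,7,8}. Points covered: [0, 1, 2, 3, 4, 5, 6, 7, 8].
All classes full (size 3)? YES. All classes cover every point? YES.
Resolvable? YES.

YES


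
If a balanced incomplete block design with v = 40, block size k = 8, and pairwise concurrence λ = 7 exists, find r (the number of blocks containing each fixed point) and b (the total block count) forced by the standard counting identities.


Any 2-(v, k, λ) BIBD satisfies two necessary conditions:
  (i)  Each point sits in r blocks, and counting incidences through any fixed point gives r(k − 1) = λ(v − 1), so r = λ(v − 1)/(k − 1).
  (ii) Total incidences bk = vr, so b = vr/k.
Step 1: r = λ(v − 1)/(k − 1) = 7·(40 − 1)/(8 − 1) = 7·39/7 = 273/7 = 39.
Step 2: b = vr/k = 40·39/8 = 1560/8 = 195.
Check integrality: r = 39 ∈ Z ✓, b = 195 ∈ Z ✓.
(These identities are necessary conditions: they determine r and b for any design with these parameters, but do not by themselves prove that one exists.)

r = 39, b = 195.


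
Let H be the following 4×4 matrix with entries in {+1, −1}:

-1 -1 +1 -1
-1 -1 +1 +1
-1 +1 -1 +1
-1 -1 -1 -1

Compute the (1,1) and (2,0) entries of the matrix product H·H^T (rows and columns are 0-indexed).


Row 0 of H: [-1, -1, 1, -1].
Row 1 of H: [-1, -1, 1, 1].
Row 2 of H: [-1, 1, -1, 1].
(H·H^T)[1][1] = Σ_j H[1][j]·H[1][j] = (-1)² + (-1)² + (1)² + (1)² = 1 + 1 + 1 + 1 = 4.
(H·H^T)[2][0] = Σ_j H[2][j]·H[0][j] = (-1)·(-1) + (1)·(-1) + (-1)·(1) + (1)·(-1) = 1 + -1 + -1 + -1 = -2.
Rows 2 and 0 are not orthogonal (dot product = -2 ≠ 0), so H is not a Hadamard matrix.

(1,1) entry = 4; (2,0) entry = -2.


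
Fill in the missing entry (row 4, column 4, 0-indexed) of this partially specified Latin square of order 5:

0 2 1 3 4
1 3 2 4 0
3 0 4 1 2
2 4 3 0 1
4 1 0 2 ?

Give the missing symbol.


Row 4 contains symbols [0, 1, 2, 4] — missing [3].
Column 4 contains symbols [0, 1, 2, 4] — missing [3].
The missing symbol must appear in both missing sets; intersection = [3].
Therefore the hidden value is 3.

Missing value = 3.


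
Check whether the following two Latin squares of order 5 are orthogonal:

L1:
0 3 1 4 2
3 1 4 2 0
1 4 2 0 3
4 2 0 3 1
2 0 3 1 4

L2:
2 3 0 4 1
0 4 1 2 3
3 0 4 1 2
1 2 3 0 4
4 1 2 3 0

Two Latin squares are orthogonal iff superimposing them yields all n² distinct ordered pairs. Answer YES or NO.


Form the n² = 25 superimposed pairs (L1[i][j], L2[i][j]), row by row (rows and columns indexed from 0):
row 0: (0,2) (3,3) (1,0) (4,4) (2,1)
row 1: (3,0) (1,4) (4,1) (2,2) (0,3)
row 2: (1,3) (4,0) (2,4) (0,1) (3,2)
row 3: (4,1) (2,2) (0,3) (3,0) (1,4)
row 4: (2,4) (0,1) (3,2) (1,3) (4,0)
Orthogonality requires all 25 pairs distinct.
But the pair (4,1) repeats: cell (1,2) has L1 = 4, L2 = 1, and cell (3,0) has L1 = 4, L2 = 1.
A repeated pair means some other pair never occurs (only 15 distinct pairs out of 25), so the squares are not orthogonal.
Conclusion: NO.

NO


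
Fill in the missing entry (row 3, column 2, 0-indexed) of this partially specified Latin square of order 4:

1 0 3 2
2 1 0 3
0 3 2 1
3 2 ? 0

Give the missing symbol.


Row 3 contains symbols [0, 2, 3] — missing [1].
Column 2 contains symbols [0, 2, 3] — missing [1].
The missing symbol must appear in both missing sets; intersection = [1].
Therefore the hidden value is 1.

Missing value = 1.


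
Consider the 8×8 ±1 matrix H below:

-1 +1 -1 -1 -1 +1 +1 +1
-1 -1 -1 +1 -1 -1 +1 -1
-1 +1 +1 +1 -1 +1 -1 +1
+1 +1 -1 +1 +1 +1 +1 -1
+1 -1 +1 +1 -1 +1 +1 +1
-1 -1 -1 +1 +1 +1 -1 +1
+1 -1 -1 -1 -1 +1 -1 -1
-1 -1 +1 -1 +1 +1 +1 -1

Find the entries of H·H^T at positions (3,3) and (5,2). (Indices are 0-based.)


Row 2 of H: [-1, 1, 1, 1, -1, 1, -1, 1].
Row 3 of H: [1, 1, -1, 1, 1, 1, 1, -1].
Row 5 of H: [-1, -1, -1, 1, 1, 1, -1, 1].
(H·H^T)[3][3] = Σ_j H[3][j]·H[3][j] = (1)² + (1)² + (-1)² + (1)² + (1)² + (1)² + (1)² + (-1)² = 1 + 1 + 1 + 1 + 1 + 1 + 1 + 1 = 8.
(H·H^T)[5][2] = Σ_j H[5][j]·H[2][j] = (-1)·(-1) + (-1)·(1) + (-1)·(1) + (1)·(1) + (1)·(-1) + (1)·(1) + (-1)·(-1) + (1)·(1) = 1 + -1 + -1 + 1 + -1 + 1 + 1 + 1 = 2.
Rows 5 and 2 are not orthogonal (dot product = 2 ≠ 0), so H is not a Hadamard matrix.

(3,3) entry = 8; (5,2) entry = 2.


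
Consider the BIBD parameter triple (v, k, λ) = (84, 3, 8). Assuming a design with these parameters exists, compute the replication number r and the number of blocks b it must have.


Any 2-(v, k, λ) BIBD satisfies two necessary conditions:
  (i)  Each point sits in r blocks, and counting incidences through any fixed point gives r(k − 1) = λ(v − 1), so r = λ(v − 1)/(k − 1).
  (ii) Total incidences bk = vr, so b = vr/k.
Step 1: r = λ(v − 1)/(k − 1) = 8·(84 − 1)/(3 − 1) = 8·83/2 = 664/2 = 332.
Step 2: b = vr/k = 84·332/3 = 27888/3 = 9296.
Check integrality: r = 332 ∈ Z ✓, b = 9296 ∈ Z ✓.
(These identities are necessary conditions: they determine r and b for any design with these parameters, but do not by themselves prove that one exists.)

r = 332, b = 9296.


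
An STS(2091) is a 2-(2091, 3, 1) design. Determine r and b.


An STS(v) is a 2-(v, 3, 1) BIBD: block size k = 3, λ = 1.
Replication: r(k − 1) = λ(v − 1) ⇒ r·2 = 2091 − 1 = 2090 ⇒ r = 1045.
Block count: b = v(v − 1)/6 = 2091·2090/6 = 4370190/6 = 728365.

r = 1045, b = 728365.


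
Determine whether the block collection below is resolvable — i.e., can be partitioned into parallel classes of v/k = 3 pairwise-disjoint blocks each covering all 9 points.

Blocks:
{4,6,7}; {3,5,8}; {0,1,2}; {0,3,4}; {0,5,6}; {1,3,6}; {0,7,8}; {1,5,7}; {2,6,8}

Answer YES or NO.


v = 9, block size k = 3, number of blocks = 9.
For resolvability, blocks must partition into parallel classes of size v/k = 3.
Total blocks must therefore be a multiple of 3: 9 = 3·3 + 0 ⇒ divisible ✓.
Consider block {0,5,6}. It intersects every other block in the collection, so no parallel class of size 3 can contain it.
Since every block must belong to some parallel class in a resolution, the collection cannot be partitioned into parallel classes.
Resolvable? NO.

NO
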